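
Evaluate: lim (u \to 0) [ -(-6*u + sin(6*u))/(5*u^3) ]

36/5

Direct substitution gives 0/0.
Apply L'Hôpital: lim (6*cos(6*u) - 6)/(-15*u^2), still 0/0.
Apply L'Hôpital: lim (-36*sin(6*u))/(-30*u), still 0/0.
After 3 applications of L'Hôpital's rule the quotient is (-216*cos(6*u))/(-30); substituting u = 0 gives 36/5.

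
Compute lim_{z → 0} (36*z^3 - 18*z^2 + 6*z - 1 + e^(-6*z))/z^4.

Direct substitution gives 0/0.
Apply L'Hôpital: lim (108*z^2 - 36*z + 6 - 6*e^(-6*z))/(4*z^3), still 0/0.
Apply L'Hôpital: lim (216*z - 36 + 36*e^(-6*z))/(12*z^2), still 0/0.
Apply L'Hôpital: lim (216 - 216*e^(-6*z))/(24*z), still 0/0.
After 4 applications of L'Hôpital's rule the quotient is (1296*e^(-6*z))/(24); substituting z = 0 gives 54.

54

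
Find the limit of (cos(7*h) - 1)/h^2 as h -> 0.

Direct substitution gives 0/0.
Apply L'Hôpital: lim (-7*sin(7*h))/(2*h), still 0/0.
After 2 applications of L'Hôpital's rule the quotient is (-49*cos(7*h))/(2); substituting h = 0 gives -49/2.

-49/2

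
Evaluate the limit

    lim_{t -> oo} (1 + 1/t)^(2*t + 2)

The base → 1 and the exponent → ∞: a 1^∞ form.
Take logarithms: (2t + 2)·ln(1 + 1/t). Since ln(1+u) ~ u for small u, this behaves like (2t)·(1/t) → 2.
So the limit is e^(2).

e^(2)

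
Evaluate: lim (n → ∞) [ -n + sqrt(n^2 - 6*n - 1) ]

An ∞ − ∞ form. Rationalising with the conjugate, the difference becomes (-6n - 1) / (√(n^2 - 6*n - 1) + n).
For large n the denominator behaves like 2·n, so the quotient tends to -6/2 = -3.

-3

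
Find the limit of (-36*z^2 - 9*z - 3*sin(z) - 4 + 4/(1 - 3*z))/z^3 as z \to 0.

217/2

Substitution gives 0/0; apply L'Hôpital's rule 3 times.
After differentiating numerator and denominator 3 times the quotient is (3*cos(z) + 648/(3*z - 1)^4)/(6); at z = 0 this is 217/2.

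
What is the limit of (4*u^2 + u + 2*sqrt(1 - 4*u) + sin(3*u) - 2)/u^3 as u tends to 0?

-25/2

Substitution gives 0/0 (the numerator vanishes to order 3).
Expand each term to order u^3: the coefficient of u^3 in sin(3u) is -9/2 and in 2·√(1 - 4u) is -8.
Lower-order terms cancel with the polynomial part, so the numerator is (-25/2)·u^3 + o(u^3), and the limit is (-25/2)/(1) = -25/2.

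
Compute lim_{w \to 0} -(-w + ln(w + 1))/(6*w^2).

Direct substitution gives 0/0.
Apply L'Hôpital: lim (-1 + 1/(w + 1))/(-12*w), still 0/0.
After 2 applications of L'Hôpital's rule the quotient is (-1/(w + 1)^2)/(-12); substituting w = 0 gives 1/12.

1/12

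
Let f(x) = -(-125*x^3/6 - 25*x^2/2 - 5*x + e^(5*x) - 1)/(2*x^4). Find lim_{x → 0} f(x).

-625/48

Direct substitution gives 0/0.
Apply L'Hôpital: lim (-125*x^2/2 - 25*x + 5*e^(5*x) - 5)/(-8*x^3), still 0/0.
Apply L'Hôpital: lim (-125*x + 25*e^(5*x) - 25)/(-24*x^2), still 0/0.
Apply L'Hôpital: lim (125*e^(5*x) - 125)/(-48*x), still 0/0.
After 4 applications of L'Hôpital's rule the quotient is (625*e^(5*x))/(-48); substituting x = 0 gives -625/48.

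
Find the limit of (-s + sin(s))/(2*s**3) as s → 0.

-1/12

Direct substitution gives 0/0.
Apply L'Hôpital: lim (cos(s) - 1)/(6*s^2), still 0/0.
Apply L'Hôpital: lim (-sin(s))/(12*s), still 0/0.
After 3 applications of L'Hôpital's rule the quotient is (-cos(s))/(12); substituting s = 0 gives -1/12.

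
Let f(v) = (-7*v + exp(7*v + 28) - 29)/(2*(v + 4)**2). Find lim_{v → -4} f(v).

49/4

Direct substitution gives 0/0.
Apply L'Hôpital: lim (7*e^(7*v + 28) - 7)/(4*v + 16), still 0/0.
After 2 applications of L'Hôpital's rule the quotient is (49*e^(7*v + 28))/(4); substituting v = -4 gives 49/4.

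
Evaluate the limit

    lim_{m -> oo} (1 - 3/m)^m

The base → 1 and the exponent → ∞: a 1^∞ form.
Take logarithms: (m)·ln(1 - 3/m). Since ln(1+u) ~ u for small u, this behaves like (m)·(-3/m) → -3.
So the limit is e^(-3).

e^(-3)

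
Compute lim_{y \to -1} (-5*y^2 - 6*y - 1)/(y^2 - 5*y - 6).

Direct substitution gives 0/0, so factor. Both numerator and denominator have (y + 1) as a factor.
After cancelling, the expression reduces to (-5*y - 1)/(y - 6).
Substituting y = -1 gives -4/7.

-4/7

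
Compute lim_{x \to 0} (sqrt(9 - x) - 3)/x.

Substitution gives 0/0. Multiply numerator and denominator by the conjugate √(9 - x) + √9.
The numerator becomes (9 - x) − 9 = -x, so the expression simplifies to -1/(√(9 - x) + √9).
Letting x → 0 gives -1/(2√9) = -1/6.

-1/6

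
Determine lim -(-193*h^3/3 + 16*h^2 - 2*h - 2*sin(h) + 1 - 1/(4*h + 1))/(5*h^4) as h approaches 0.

256/5

Substitution gives 0/0 (the numerator vanishes to order 4).
Expand each term to order h^4: the coefficient of h^4 in −1/(1 + 4h) is -256 and in -2·sin(h) is 0.
Lower-order terms cancel with the polynomial part, so the numerator is (-256)·h^4 + o(h^4), and the limit is (-256)/(-5) = 256/5.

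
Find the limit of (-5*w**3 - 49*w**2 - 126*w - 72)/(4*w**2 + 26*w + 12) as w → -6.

Since w = -6 makes numerator and denominator zero, (w + 6) divides both.
Cancelling it gives (-5*w^2 - 19*w - 12)/(4*w + 2); now plug in w = -6 to get 39/11.

39/11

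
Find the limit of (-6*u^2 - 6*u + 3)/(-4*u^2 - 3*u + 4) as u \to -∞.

3/2

Numerator and denominator both have degree 2.
Dividing every term by u^2, all lower-order terms vanish and the limit is the ratio of leading coefficients, -6/(-4) = 3/2.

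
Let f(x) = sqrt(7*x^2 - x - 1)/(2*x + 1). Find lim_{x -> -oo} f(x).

-√(7)/2

For large |x|, √(7*x^2 - x - 1) ≈ √7·|x| and the denominator ≈ 2x.
Since x → −∞, |x| = −x, giving −√7/(2) = -√(7)/2.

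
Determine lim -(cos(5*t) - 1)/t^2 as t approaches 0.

Direct substitution gives 0/0.
Apply L'Hôpital: lim (-5*sin(5*t))/(-2*t), still 0/0.
After 2 applications of L'Hôpital's rule the quotient is (-25*cos(5*t))/(-2); substituting t = 0 gives 25/2.

25/2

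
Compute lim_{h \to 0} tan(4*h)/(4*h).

1

Substitution gives 0/0.
Since tan(u)/u → 1 as u → 0, tan(4h)/(4h) → 1 and the limit is 4/4 = 1.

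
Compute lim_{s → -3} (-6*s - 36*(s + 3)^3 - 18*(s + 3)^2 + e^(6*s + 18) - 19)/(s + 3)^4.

Direct substitution gives 0/0.
Apply L'Hôpital: lim (-36*s - 108*(s + 3)^2 + 6*e^(6*s + 18) - 114)/(4*(s + 3)^3), still 0/0.
Apply L'Hôpital: lim (-216*s + 36*e^(6*s + 18) - 684)/(12*(s + 3)^2), still 0/0.
Apply L'Hôpital: lim (216*e^(6*s + 18) - 216)/(24*s + 72), still 0/0.
After 4 applications of L'Hôpital's rule the quotient is (1296*e^(6*s + 18))/(24); substituting s = -3 gives 54.

54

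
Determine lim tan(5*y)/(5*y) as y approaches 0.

1

Substitution gives 0/0.
Since tan(u)/u → 1 as u → 0, tan(5y)/(5y) → 1 and the limit is 5/5 = 1.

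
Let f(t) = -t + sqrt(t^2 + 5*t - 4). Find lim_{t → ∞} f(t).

An ∞ − ∞ form. Rationalising with the conjugate, the difference becomes (5t - 4) / (√(t^2 + 5*t - 4) + t).
For large t the denominator behaves like 2·t, so the quotient tends to 5/2 = 5/2.

5/2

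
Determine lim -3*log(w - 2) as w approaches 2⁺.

∞

As w → 2⁺, w - 2 → 0⁺ and ln(w - 2) → −∞.
Multiplying by -3 gives ∞.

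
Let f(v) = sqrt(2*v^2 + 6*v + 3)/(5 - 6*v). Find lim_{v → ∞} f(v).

For large |v|, √(2*v^2 + 6*v + 3) ≈ √2·|v| and the denominator ≈ -6v.
Since v → +∞, |v| = v, giving √2/(-6) = -√(2)/6.

-√(2)/6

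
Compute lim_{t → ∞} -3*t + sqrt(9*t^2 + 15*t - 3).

An ∞ − ∞ form. Rationalising with the conjugate, the difference becomes (15t - 3) / (√(9*t^2 + 15*t - 3) + 3t).
For large t the denominator behaves like 2·3t, so the quotient tends to 15/6 = 5/2.

5/2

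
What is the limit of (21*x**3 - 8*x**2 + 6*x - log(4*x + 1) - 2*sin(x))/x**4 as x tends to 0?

Substitution gives 0/0; apply L'Hôpital's rule 4 times.
After differentiating numerator and denominator 4 times the quotient is (-2*sin(x) + 1536/(4*x + 1)^4)/(24); at x = 0 this is 64.

64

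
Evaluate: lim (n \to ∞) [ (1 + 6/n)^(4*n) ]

e^(24)

The base → 1 and the exponent → ∞: a 1^∞ form.
Take logarithms: (4n)·ln(1 + 6/n). Since ln(1+u) ~ u for small u, this behaves like (4n)·(6/n) → 24.
So the limit is e^(24).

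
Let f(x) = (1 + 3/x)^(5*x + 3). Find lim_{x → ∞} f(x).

Write it as [(1 + 3/x)^x]^(5) · (1 + 3/x)^(3). The bracketed term tends to e^(3) and the second factor to 1, so the limit is e^(15).

e^(15)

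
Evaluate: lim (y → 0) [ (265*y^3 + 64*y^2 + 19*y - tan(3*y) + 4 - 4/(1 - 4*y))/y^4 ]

Substitution gives 0/0 (the numerator vanishes to order 4).
Expand each term to order y^4: the coefficient of y^4 in -4·1/(1 - 4y) is -1024 and in −tan(3y) is 0.
Lower-order terms cancel with the polynomial part, so the numerator is (-1024)·y^4 + o(y^4), and the limit is (-1024)/(1) = -1024.

-1024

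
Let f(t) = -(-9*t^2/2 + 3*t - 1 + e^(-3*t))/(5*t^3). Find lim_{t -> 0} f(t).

9/10

Direct substitution gives 0/0.
Apply L'Hôpital: lim (-9*t + 3 - 3*e^(-3*t))/(-15*t^2), still 0/0.
Apply L'Hôpital: lim (-9 + 9*e^(-3*t))/(-30*t), still 0/0.
After 3 applications of L'Hôpital's rule the quotient is (-27*e^(-3*t))/(-30); substituting t = 0 gives 9/10.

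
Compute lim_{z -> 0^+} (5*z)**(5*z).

1

Base → 0⁺ and exponent → 0⁺: a 0^0 form.
Take logs: 5z·ln(5z). This is 0·(−∞); rewriting as ln(5z)/(1/(5z)) and applying L'Hôpital gives 0.
Hence the limit is e^0 = 1.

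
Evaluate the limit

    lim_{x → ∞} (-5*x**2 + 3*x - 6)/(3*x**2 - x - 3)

-5/3

Numerator and denominator both have degree 2.
Dividing every term by x^2, all lower-order terms vanish and the limit is the ratio of leading coefficients, -5/(3) = -5/3.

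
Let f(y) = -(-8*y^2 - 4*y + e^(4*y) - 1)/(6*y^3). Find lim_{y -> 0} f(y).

-16/9

Direct substitution gives 0/0.
Apply L'Hôpital: lim (-16*y + 4*e^(4*y) - 4)/(-18*y^2), still 0/0.
Apply L'Hôpital: lim (16*e^(4*y) - 16)/(-36*y), still 0/0.
After 3 applications of L'Hôpital's rule the quotient is (64*e^(4*y))/(-36); substituting y = 0 gives -16/9.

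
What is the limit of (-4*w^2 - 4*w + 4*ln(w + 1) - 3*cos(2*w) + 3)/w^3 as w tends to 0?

Substitution gives 0/0 (the numerator vanishes to order 3).
Expand each term to order w^3: the coefficient of w^3 in -3·cos(2w) is 0 and in 4·ln(1 + w) is 4/3.
Lower-order terms cancel with the polynomial part, so the numerator is (4/3)·w^3 + o(w^3), and the limit is (4/3)/(1) = 4/3.

4/3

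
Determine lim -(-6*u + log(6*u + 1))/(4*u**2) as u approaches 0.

9/2

Direct substitution gives 0/0.
Apply L'Hôpital: lim (-6 + 6/(6*u + 1))/(-8*u), still 0/0.
After 2 applications of L'Hôpital's rule the quotient is (-36/(6*u + 1)^2)/(-8); substituting u = 0 gives 9/2.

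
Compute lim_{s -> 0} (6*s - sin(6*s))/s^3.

Direct substitution gives 0/0.
Apply L'Hôpital: lim (6 - 6*cos(6*s))/(3*s^2), still 0/0.
Apply L'Hôpital: lim (36*sin(6*s))/(6*s), still 0/0.
After 3 applications of L'Hôpital's rule the quotient is (216*cos(6*s))/(6); substituting s = 0 gives 36.

36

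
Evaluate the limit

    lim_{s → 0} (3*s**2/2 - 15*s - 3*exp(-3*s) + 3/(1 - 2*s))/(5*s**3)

Substitution gives 0/0 (the numerator vanishes to order 3).
Expand each term to order s^3: the coefficient of s^3 in -3·e^(-3s) is 27/2 and in 3·1/(1 - 2s) is 24.
Lower-order terms cancel with the polynomial part, so the numerator is (75/2)·s^3 + o(s^3), and the limit is (75/2)/(5) = 15/2.

15/2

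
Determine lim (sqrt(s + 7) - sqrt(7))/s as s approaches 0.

√(7)/14

Substitution gives 0/0. Multiply numerator and denominator by the conjugate √(7 + s) + √7.
The numerator becomes (7 + s) − 7 = s, so the expression simplifies to 1/(√(7 + s) + √7).
Letting s → 0 gives 1/(2√7) = √(7)/14.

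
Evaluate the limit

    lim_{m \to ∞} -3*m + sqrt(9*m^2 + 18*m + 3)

3

This has the form ∞ − ∞. Multiply and divide by the conjugate √(9*m^2 + 18*m + 3) + 3m.
That gives (18m + 3) / (√(9*m^2 + 18*m + 3) + 3m).
Divide numerator and denominator by m: the limit is 18/(2·3) = 3.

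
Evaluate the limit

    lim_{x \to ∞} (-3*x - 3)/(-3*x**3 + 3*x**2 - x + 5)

0

The denominator has degree 3 and the numerator degree 1. Dividing numerator and denominator by x^3 sends every term to 0 except the leading denominator term, so the limit is 0.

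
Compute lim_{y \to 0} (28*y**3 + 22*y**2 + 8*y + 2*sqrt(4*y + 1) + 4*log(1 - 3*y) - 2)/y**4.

-101

Substitution gives 0/0 (the numerator vanishes to order 4).
Expand each term to order y^4: the coefficient of y^4 in 4·ln(1 - 3y) is -81 and in 2·√(1 + 4y) is -20.
Lower-order terms cancel with the polynomial part, so the numerator is (-101)·y^4 + o(y^4), and the limit is (-101)/(1) = -101.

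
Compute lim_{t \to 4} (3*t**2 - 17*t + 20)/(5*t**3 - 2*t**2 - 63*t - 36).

Direct substitution gives 0/0, so factor. Both numerator and denominator have (t - 4) as a factor.
After cancelling, the expression reduces to (3*t - 5)/(5*t^2 + 18*t + 9).
Substituting t = 4 gives 1/23.

1/23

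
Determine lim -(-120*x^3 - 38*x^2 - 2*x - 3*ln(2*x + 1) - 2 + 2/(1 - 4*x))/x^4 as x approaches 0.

Substitution gives 0/0 (the numerator vanishes to order 4).
Expand each term to order x^4: the coefficient of x^4 in 2·1/(1 - 4x) is 512 and in -3·ln(1 + 2x) is 12.
Lower-order terms cancel with the polynomial part, so the numerator is (524)·x^4 + o(x^4), and the limit is (524)/(-1) = -524.

-524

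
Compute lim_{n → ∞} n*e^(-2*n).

Write as n^1/e^{2n}, an ∞/∞ form.
Exponential growth dominates any polynomial, so repeated L'Hôpital (or the standard result) gives 0.

0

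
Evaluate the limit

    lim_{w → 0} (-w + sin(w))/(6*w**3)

-1/36

Direct substitution gives 0/0.
Apply L'Hôpital: lim (cos(w) - 1)/(18*w^2), still 0/0.
Apply L'Hôpital: lim (-sin(w))/(36*w), still 0/0.
After 3 applications of L'Hôpital's rule the quotient is (-cos(w))/(36); substituting w = 0 gives -1/36.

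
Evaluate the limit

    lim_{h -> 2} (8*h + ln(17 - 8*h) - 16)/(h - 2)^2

Direct substitution gives 0/0.
Apply L'Hôpital: lim (8 - 8/(17 - 8*h))/(2*h - 4), still 0/0.
After 2 applications of L'Hôpital's rule the quotient is (-64/(17 - 8*h)^2)/(2); substituting h = 2 gives -32.

-32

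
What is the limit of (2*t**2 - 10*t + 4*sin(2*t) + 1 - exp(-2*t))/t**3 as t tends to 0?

Substitution gives 0/0 (the numerator vanishes to order 3).
Expand each term to order t^3: the coefficient of t^3 in −e^(-2t) is 4/3 and in 4·sin(2t) is -16/3.
Lower-order terms cancel with the polynomial part, so the numerator is (-4)·t^3 + o(t^3), and the limit is (-4)/(1) = -4.

-4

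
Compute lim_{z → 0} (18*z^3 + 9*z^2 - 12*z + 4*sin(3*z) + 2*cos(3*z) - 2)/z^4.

Substitution gives 0/0; apply L'Hôpital's rule 4 times.
After differentiating numerator and denominator 4 times the quotient is (324*sin(3*z) + 162*cos(3*z))/(24); at z = 0 this is 27/4.

27/4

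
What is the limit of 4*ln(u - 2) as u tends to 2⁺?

As u → 2⁺, u - 2 → 0⁺ and ln(u - 2) → −∞.
Multiplying by 4 gives -∞.

-∞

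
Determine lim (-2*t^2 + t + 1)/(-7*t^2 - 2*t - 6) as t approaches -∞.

2/7

Numerator and denominator both have degree 2.
Dividing every term by t^2, all lower-order terms vanish and the limit is the ratio of leading coefficients, -2/(-7) = 2/7.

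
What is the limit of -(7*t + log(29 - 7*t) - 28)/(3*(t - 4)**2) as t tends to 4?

49/6

Direct substitution gives 0/0.
Apply L'Hôpital: lim (7 - 7/(29 - 7*t))/(24 - 6*t), still 0/0.
After 2 applications of L'Hôpital's rule the quotient is (-49/(29 - 7*t)^2)/(-6); substituting t = 4 gives 49/6.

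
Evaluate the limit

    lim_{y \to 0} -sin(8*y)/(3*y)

-8/3

Substitution gives 0/0.
Write it as (8/(-3))·sin(8y)/(8y); since sin(u)/u → 1, the limit is -8/3.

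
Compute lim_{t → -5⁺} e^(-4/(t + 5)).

0

As t → -5⁺, -4/(t + 5) → −∞, so e^(-4/(t + 5)) → 0.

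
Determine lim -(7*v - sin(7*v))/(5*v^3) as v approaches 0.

Direct substitution gives 0/0.
Apply L'Hôpital: lim (7 - 7*cos(7*v))/(-15*v^2), still 0/0.
Apply L'Hôpital: lim (49*sin(7*v))/(-30*v), still 0/0.
After 3 applications of L'Hôpital's rule the quotient is (343*cos(7*v))/(-30); substituting v = 0 gives -343/30.

-343/30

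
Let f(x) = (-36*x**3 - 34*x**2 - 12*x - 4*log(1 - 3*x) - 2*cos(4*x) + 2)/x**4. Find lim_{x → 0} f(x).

Substitution gives 0/0; apply L'Hôpital's rule 4 times.
After differentiating numerator and denominator 4 times the quotient is (-512*cos(4*x) + 1944/(3*x - 1)^4)/(24); at x = 0 this is 179/3.

179/3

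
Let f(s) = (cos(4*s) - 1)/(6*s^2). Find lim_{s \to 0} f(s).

-4/3

Direct substitution gives 0/0.
Apply L'Hôpital: lim (-4*sin(4*s))/(12*s), still 0/0.
After 2 applications of L'Hôpital's rule the quotient is (-16*cos(4*s))/(12); substituting s = 0 gives -4/3.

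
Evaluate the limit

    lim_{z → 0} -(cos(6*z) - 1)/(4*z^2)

Direct substitution gives 0/0.
Apply L'Hôpital: lim (-6*sin(6*z))/(-8*z), still 0/0.
After 2 applications of L'Hôpital's rule the quotient is (-36*cos(6*z))/(-8); substituting z = 0 gives 9/2.

9/2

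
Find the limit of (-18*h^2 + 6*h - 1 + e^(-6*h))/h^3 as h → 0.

-36

Direct substitution gives 0/0.
Apply L'Hôpital: lim (-36*h + 6 - 6*e^(-6*h))/(3*h^2), still 0/0.
Apply L'Hôpital: lim (-36 + 36*e^(-6*h))/(6*h), still 0/0.
After 3 applications of L'Hôpital's rule the quotient is (-216*e^(-6*h))/(6); substituting h = 0 gives -36.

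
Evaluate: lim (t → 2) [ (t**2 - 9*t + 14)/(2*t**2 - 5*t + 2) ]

-5/3

At t = 2 both the top and bottom vanish — a removable singularity. Factoring out (t - 2) from each leaves (t - 7)/(2*t - 1), which at t = 2 equals -5/3.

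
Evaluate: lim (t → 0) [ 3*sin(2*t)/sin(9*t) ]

2/3

Substitution gives 0/0.
Divide numerator and denominator by t: sin(2t)/t → 2 and sin(9t)/t → 9, so the limit is 3·2/9 = 2/3.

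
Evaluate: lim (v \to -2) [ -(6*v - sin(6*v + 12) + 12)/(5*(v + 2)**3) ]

Direct substitution gives 0/0.
Apply L'Hôpital: lim (6 - 6*cos(6*v + 12))/(-15*(v + 2)^2), still 0/0.
Apply L'Hôpital: lim (36*sin(6*v + 12))/(-30*v - 60), still 0/0.
After 3 applications of L'Hôpital's rule the quotient is (216*cos(6*v + 12))/(-30); substituting v = -2 gives -36/5.

-36/5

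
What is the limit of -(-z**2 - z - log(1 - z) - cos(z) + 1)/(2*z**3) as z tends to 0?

-1/6

Substitution gives 0/0 (the numerator vanishes to order 3).
Expand each term to order z^3: the coefficient of z^3 in −ln(1 - z) is 1/3 and in −cos(z) is 0.
Lower-order terms cancel with the polynomial part, so the numerator is (1/3)·z^3 + o(z^3), and the limit is (1/3)/(-2) = -1/6.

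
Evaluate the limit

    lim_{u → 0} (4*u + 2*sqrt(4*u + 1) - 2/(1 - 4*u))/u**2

-36

Substitution gives 0/0; apply L'Hôpital's rule 2 times.
After differentiating numerator and denominator 2 times the quotient is (-8/(4*u + 1)^(3/2) + 64/(4*u - 1)^3)/(2); at u = 0 this is -36.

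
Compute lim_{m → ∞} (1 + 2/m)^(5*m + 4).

e^(10)

The base → 1 and the exponent → ∞: a 1^∞ form.
Take logarithms: (5m + 4)·ln(1 + 2/m). Since ln(1+u) ~ u for small u, this behaves like (5m)·(2/m) → 10.
So the limit is e^(10).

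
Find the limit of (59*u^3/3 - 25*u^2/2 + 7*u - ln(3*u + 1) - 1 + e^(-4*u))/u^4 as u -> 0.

Substitution gives 0/0; apply L'Hôpital's rule 4 times.
After differentiating numerator and denominator 4 times the quotient is (256*e^(-4*u) + 486/(3*u + 1)^4)/(24); at u = 0 this is 371/12.

371/12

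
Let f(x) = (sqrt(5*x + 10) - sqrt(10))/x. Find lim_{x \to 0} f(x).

A 0/0 form; rationalise with √(10 + 5x) + √10. This collapses the numerator to 5x, leaving 5/(√(10 + 5x) + √10) → 5/(2√10) = √(10)/4.

√(10)/4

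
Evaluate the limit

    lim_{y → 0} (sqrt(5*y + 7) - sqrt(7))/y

A 0/0 form; rationalise with √(7 + 5y) + √7. This collapses the numerator to 5y, leaving 5/(√(7 + 5y) + √7) → 5/(2√7) = 5*√(7)/14.

5*√(7)/14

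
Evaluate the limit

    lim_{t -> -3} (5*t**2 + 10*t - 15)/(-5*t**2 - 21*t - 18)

At t = -3 both the top and bottom vanish — a removable singularity. Factoring out (t + 3) from each leaves (5*t - 5)/(-5*t - 6), which at t = -3 equals -20/9.

-20/9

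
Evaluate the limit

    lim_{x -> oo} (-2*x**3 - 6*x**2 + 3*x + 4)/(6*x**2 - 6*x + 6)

-∞

The numerator has higher degree (3 > 2); the quotient behaves like (-2/(6))·x^1 for large |x|.
As x → +∞ this diverges to -∞.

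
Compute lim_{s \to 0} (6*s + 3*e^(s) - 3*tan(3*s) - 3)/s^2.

3/2

Substitution gives 0/0 (the numerator vanishes to order 2).
Expand each term to order s^2: the coefficient of s^2 in 3·e^(s) is 3/2 and in -3·tan(3s) is 0.
Lower-order terms cancel with the polynomial part, so the numerator is (3/2)·s^2 + o(s^2), and the limit is (3/2)/(1) = 3/2.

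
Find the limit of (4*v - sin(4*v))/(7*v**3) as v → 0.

32/21

Direct substitution gives 0/0.
Apply L'Hôpital: lim (4 - 4*cos(4*v))/(21*v^2), still 0/0.
Apply L'Hôpital: lim (16*sin(4*v))/(42*v), still 0/0.
After 3 applications of L'Hôpital's rule the quotient is (64*cos(4*v))/(42); substituting v = 0 gives 32/21.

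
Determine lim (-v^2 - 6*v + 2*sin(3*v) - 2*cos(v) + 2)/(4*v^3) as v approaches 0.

-9/4

Substitution gives 0/0; apply L'Hôpital's rule 3 times.
After differentiating numerator and denominator 3 times the quotient is (-2*sin(v) - 54*cos(3*v))/(24); at v = 0 this is -9/4.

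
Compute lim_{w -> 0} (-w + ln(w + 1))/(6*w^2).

Direct substitution gives 0/0.
Apply L'Hôpital: lim (-1 + 1/(w + 1))/(12*w), still 0/0.
After 2 applications of L'Hôpital's rule the quotient is (-1/(w + 1)^2)/(12); substituting w = 0 gives -1/12.

-1/12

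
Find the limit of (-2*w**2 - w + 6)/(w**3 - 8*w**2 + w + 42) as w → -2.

7/45

Direct substitution gives 0/0, so factor. Both numerator and denominator have (w + 2) as a factor.
After cancelling, the expression reduces to (3 - 2*w)/(w^2 - 10*w + 21).
Substituting w = -2 gives 7/45.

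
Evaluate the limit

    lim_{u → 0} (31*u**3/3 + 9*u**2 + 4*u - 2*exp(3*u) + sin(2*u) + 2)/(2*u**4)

-27/8

Substitution gives 0/0; apply L'Hôpital's rule 4 times.
After differentiating numerator and denominator 4 times the quotient is (-162*e^(3*u) + 16*sin(2*u))/(48); at u = 0 this is -27/8.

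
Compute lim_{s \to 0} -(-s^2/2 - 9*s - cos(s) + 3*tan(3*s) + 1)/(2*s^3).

-27/2

Substitution gives 0/0 (the numerator vanishes to order 3).
Expand each term to order s^3: the coefficient of s^3 in 3·tan(3s) is 27 and in −cos(s) is 0.
Lower-order terms cancel with the polynomial part, so the numerator is (27)·s^3 + o(s^3), and the limit is (27)/(-2) = -27/2.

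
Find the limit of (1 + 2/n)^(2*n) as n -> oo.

e^(4)

Let L be the limit and take ln: ln L = lim (2n)·ln(1 + 2/n) = lim (2n)·(2/n + O(1/n²)) = 4.
Hence L = e^(4).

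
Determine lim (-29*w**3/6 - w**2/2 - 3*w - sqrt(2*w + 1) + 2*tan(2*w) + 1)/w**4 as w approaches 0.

5/8

Substitution gives 0/0; apply L'Hôpital's rule 4 times.
After differentiating numerator and denominator 4 times the quotient is (768*tan(2*w)^3/cos(2*w)^2 + 512*tan(2*w)/cos(2*w)^2 + 15/(2*w + 1)^(7/2))/(24); at w = 0 this is 5/8.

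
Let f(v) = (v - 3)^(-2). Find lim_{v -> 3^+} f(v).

∞

As v → 3⁺, (v - 3) → 0⁺, so (v - 3)^2 → 0⁺ and 1/(v - 3)^2 → ∞.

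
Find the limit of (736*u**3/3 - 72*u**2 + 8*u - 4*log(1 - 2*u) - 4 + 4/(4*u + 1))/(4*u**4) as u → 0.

Substitution gives 0/0; apply L'Hôpital's rule 4 times.
After differentiating numerator and denominator 4 times the quotient is (24576/(4*u + 1)^5 + 384/(2*u - 1)^4)/(96); at u = 0 this is 260.

260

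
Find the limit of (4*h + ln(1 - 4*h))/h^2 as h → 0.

Direct substitution gives 0/0.
Apply L'Hôpital: lim (4 - 4/(1 - 4*h))/(2*h), still 0/0.
After 2 applications of L'Hôpital's rule the quotient is (-16/(1 - 4*h)^2)/(2); substituting h = 0 gives -8.

-8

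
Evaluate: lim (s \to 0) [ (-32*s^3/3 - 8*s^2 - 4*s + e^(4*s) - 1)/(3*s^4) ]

32/9

Direct substitution gives 0/0.
Apply L'Hôpital: lim (-32*s^2 - 16*s + 4*e^(4*s) - 4)/(12*s^3), still 0/0.
Apply L'Hôpital: lim (-64*s + 16*e^(4*s) - 16)/(36*s^2), still 0/0.
Apply L'Hôpital: lim (64*e^(4*s) - 64)/(72*s), still 0/0.
After 4 applications of L'Hôpital's rule the quotient is (256*e^(4*s))/(72); substituting s = 0 gives 32/9.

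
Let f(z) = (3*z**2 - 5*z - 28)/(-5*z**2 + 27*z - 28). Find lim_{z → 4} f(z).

Since z = 4 makes numerator and denominator zero, (z - 4) divides both.
Cancelling it gives (3*z + 7)/(7 - 5*z); now plug in z = 4 to get -19/13.

-19/13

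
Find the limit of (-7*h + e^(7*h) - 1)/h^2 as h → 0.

49/2

Direct substitution gives 0/0.
Apply L'Hôpital: lim (7*e^(7*h) - 7)/(2*h), still 0/0.
After 2 applications of L'Hôpital's rule the quotient is (49*e^(7*h))/(2); substituting h = 0 gives 49/2.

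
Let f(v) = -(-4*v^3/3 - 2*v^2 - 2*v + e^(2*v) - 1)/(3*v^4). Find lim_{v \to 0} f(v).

-2/9

Direct substitution gives 0/0.
Apply L'Hôpital: lim (-4*v^2 - 4*v + 2*e^(2*v) - 2)/(-12*v^3), still 0/0.
Apply L'Hôpital: lim (-8*v + 4*e^(2*v) - 4)/(-36*v^2), still 0/0.
Apply L'Hôpital: lim (8*e^(2*v) - 8)/(-72*v), still 0/0.
After 4 applications of L'Hôpital's rule the quotient is (16*e^(2*v))/(-72); substituting v = 0 gives -2/9.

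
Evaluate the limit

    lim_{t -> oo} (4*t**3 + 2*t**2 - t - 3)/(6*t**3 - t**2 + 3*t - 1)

Numerator and denominator both have degree 3.
Dividing every term by t^3, all lower-order terms vanish and the limit is the ratio of leading coefficients, 4/(6) = 2/3.

2/3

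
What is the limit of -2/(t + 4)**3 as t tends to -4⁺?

As t → -4⁺, (t + 4) → 0⁺, so (t + 4)^3 → 0⁺ and -2/(t + 4)^3 → -∞.

-∞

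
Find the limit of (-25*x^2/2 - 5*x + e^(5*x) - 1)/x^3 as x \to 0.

125/6

Direct substitution gives 0/0.
Apply L'Hôpital: lim (-25*x + 5*e^(5*x) - 5)/(3*x^2), still 0/0.
Apply L'Hôpital: lim (25*e^(5*x) - 25)/(6*x), still 0/0.
After 3 applications of L'Hôpital's rule the quotient is (125*e^(5*x))/(6); substituting x = 0 gives 125/6.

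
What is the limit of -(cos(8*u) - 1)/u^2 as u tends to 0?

32

Direct substitution gives 0/0.
Apply L'Hôpital: lim (-8*sin(8*u))/(-2*u), still 0/0.
After 2 applications of L'Hôpital's rule the quotient is (-64*cos(8*u))/(-2); substituting u = 0 gives 32.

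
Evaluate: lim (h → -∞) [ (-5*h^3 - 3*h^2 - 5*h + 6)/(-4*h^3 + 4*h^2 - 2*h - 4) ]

Numerator and denominator both have degree 3.
Dividing every term by h^3, all lower-order terms vanish and the limit is the ratio of leading coefficients, -5/(-4) = 5/4.

5/4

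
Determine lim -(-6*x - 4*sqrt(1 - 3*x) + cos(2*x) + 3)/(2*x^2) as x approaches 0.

-5/4

Substitution gives 0/0 (the numerator vanishes to order 2).
Expand each term to order x^2: the coefficient of x^2 in cos(2x) is -2 and in -4·√(1 - 3x) is 9/2.
Lower-order terms cancel with the polynomial part, so the numerator is (5/2)·x^2 + o(x^2), and the limit is (5/2)/(-2) = -5/4.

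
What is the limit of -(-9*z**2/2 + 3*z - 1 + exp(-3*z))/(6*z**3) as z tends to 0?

Direct substitution gives 0/0.
Apply L'Hôpital: lim (-9*z + 3 - 3*e^(-3*z))/(-18*z^2), still 0/0.
Apply L'Hôpital: lim (-9 + 9*e^(-3*z))/(-36*z), still 0/0.
After 3 applications of L'Hôpital's rule the quotient is (-27*e^(-3*z))/(-36); substituting z = 0 gives 3/4.

3/4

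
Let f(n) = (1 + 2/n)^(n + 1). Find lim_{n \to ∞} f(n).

e^(2)

The base → 1 and the exponent → ∞: a 1^∞ form.
Take logarithms: (n + 1)·ln(1 + 2/n). Since ln(1+u) ~ u for small u, this behaves like (n)·(2/n) → 2.
So the limit is e^(2).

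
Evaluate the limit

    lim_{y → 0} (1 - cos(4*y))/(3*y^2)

Substitution gives 0/0.
Use (1 − cos u)/u² → 1/2 with u = 4y: the limit is 4²/(2·3) = 8/3.

8/3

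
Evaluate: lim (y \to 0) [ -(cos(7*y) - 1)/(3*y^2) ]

Direct substitution gives 0/0.
Apply L'Hôpital: lim (-7*sin(7*y))/(-6*y), still 0/0.
After 2 applications of L'Hôpital's rule the quotient is (-49*cos(7*y))/(-6); substituting y = 0 gives 49/6.

49/6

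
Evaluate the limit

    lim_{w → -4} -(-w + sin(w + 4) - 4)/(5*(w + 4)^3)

1/30

Direct substitution gives 0/0.
Apply L'Hôpital: lim (cos(w + 4) - 1)/(-15*(w + 4)^2), still 0/0.
Apply L'Hôpital: lim (-sin(w + 4))/(-30*w - 120), still 0/0.
After 3 applications of L'Hôpital's rule the quotient is (-cos(w + 4))/(-30); substituting w = -4 gives 1/30.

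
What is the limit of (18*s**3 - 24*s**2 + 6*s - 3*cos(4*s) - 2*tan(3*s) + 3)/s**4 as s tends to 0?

-32

Substitution gives 0/0 (the numerator vanishes to order 4).
Expand each term to order s^4: the coefficient of s^4 in -3·cos(4s) is -32 and in -2·tan(3s) is 0.
Lower-order terms cancel with the polynomial part, so the numerator is (-32)·s^4 + o(s^4), and the limit is (-32)/(1) = -32.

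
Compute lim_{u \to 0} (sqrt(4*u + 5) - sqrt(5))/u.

Substitution gives 0/0. Multiply numerator and denominator by the conjugate √(5 + 4u) + √5.
The numerator becomes (5 + 4u) − 5 = 4u, so the expression simplifies to 4/(√(5 + 4u) + √5).
Letting u → 0 gives 4/(2√5) = 2*√(5)/5.

2*√(5)/5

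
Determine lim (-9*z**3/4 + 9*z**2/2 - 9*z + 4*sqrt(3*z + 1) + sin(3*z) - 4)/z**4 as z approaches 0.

-405/32

Substitution gives 0/0; apply L'Hôpital's rule 4 times.
After differentiating numerator and denominator 4 times the quotient is (81*sin(3*z) - 1215/(4*(3*z + 1)^(7/2)))/(24); at z = 0 this is -405/32.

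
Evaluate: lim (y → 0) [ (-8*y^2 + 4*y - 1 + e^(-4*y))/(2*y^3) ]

-16/3

Direct substitution gives 0/0.
Apply L'Hôpital: lim (-16*y + 4 - 4*e^(-4*y))/(6*y^2), still 0/0.
Apply L'Hôpital: lim (-16 + 16*e^(-4*y))/(12*y), still 0/0.
After 3 applications of L'Hôpital's rule the quotient is (-64*e^(-4*y))/(12); substituting y = 0 gives -16/3.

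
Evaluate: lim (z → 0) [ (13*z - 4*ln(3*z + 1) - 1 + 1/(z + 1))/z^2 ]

19

Substitution gives 0/0; apply L'Hôpital's rule 2 times.
After differentiating numerator and denominator 2 times the quotient is (36/(3*z + 1)^2 + 2/(z + 1)^3)/(2); at z = 0 this is 19.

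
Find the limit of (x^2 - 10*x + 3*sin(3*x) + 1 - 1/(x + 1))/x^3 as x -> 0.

-25/2

Substitution gives 0/0 (the numerator vanishes to order 3).
Expand each term to order x^3: the coefficient of x^3 in −1/(1 + x) is 1 and in 3·sin(3x) is -27/2.
Lower-order terms cancel with the polynomial part, so the numerator is (-25/2)·x^3 + o(x^3), and the limit is (-25/2)/(1) = -25/2.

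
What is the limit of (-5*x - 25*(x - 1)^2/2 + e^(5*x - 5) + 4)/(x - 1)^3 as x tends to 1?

Direct substitution gives 0/0.
Apply L'Hôpital: lim (-25*x + 5*e^(5*x - 5) + 20)/(3*(x - 1)^2), still 0/0.
Apply L'Hôpital: lim (25*e^(5*x - 5) - 25)/(6*x - 6), still 0/0.
After 3 applications of L'Hôpital's rule the quotient is (125*e^(5*x - 5))/(6); substituting x = 1 gives 125/6.

125/6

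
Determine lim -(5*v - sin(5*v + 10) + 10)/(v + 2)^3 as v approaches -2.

Direct substitution gives 0/0.
Apply L'Hôpital: lim (5 - 5*cos(5*v + 10))/(-3*(v + 2)^2), still 0/0.
Apply L'Hôpital: lim (25*sin(5*v + 10))/(-6*v - 12), still 0/0.
After 3 applications of L'Hôpital's rule the quotient is (125*cos(5*v + 10))/(-6); substituting v = -2 gives -125/6.

-125/6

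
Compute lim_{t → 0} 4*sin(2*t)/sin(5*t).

8/5

Substitution gives 0/0.
Divide numerator and denominator by t: sin(2t)/t → 2 and sin(5t)/t → 5, so the limit is 4·2/5 = 8/5.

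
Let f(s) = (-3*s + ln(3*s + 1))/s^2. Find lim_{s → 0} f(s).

Direct substitution gives 0/0.
Apply L'Hôpital: lim (-3 + 3/(3*s + 1))/(2*s), still 0/0.
After 2 applications of L'Hôpital's rule the quotient is (-9/(3*s + 1)^2)/(2); substituting s = 0 gives -9/2.

-9/2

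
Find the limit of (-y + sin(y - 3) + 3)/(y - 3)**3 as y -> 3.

Direct substitution gives 0/0.
Apply L'Hôpital: lim (cos(y - 3) - 1)/(3*(y - 3)^2), still 0/0.
Apply L'Hôpital: lim (-sin(y - 3))/(6*y - 18), still 0/0.
After 3 applications of L'Hôpital's rule the quotient is (-cos(y - 3))/(6); substituting y = 3 gives -1/6.

-1/6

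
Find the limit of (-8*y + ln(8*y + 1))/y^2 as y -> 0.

Direct substitution gives 0/0.
Apply L'Hôpital: lim (-8 + 8/(8*y + 1))/(2*y), still 0/0.
After 2 applications of L'Hôpital's rule the quotient is (-64/(8*y + 1)^2)/(2); substituting y = 0 gives -32.

-32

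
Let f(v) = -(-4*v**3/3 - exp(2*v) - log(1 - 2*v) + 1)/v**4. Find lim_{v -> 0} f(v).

-10/3

Substitution gives 0/0 (the numerator vanishes to order 4).
Expand each term to order v^4: the coefficient of v^4 in −ln(1 - 2v) is 4 and in −e^(2v) is -2/3.
Lower-order terms cancel with the polynomial part, so the numerator is (10/3)·v^4 + o(v^4), and the limit is (10/3)/(-1) = -10/3.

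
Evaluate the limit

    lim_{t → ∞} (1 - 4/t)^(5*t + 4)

Write it as [(1 - 4/t)^t]^(5) · (1 - 4/t)^(4). The bracketed term tends to e^(-4) and the second factor to 1, so the limit is e^(-20).

e^(-20)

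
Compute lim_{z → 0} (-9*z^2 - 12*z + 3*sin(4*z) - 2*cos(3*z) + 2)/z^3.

-32

Substitution gives 0/0 (the numerator vanishes to order 3).
Expand each term to order z^3: the coefficient of z^3 in -2·cos(3z) is 0 and in 3·sin(4z) is -32.
Lower-order terms cancel with the polynomial part, so the numerator is (-32)·z^3 + o(z^3), and the limit is (-32)/(1) = -32.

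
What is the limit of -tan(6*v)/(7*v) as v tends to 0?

Substitution gives 0/0.
Since tan(u)/u → 1 as u → 0, tan(6v)/(6v) → 1 and the limit is 6/(-7) = -6/7.

-6/7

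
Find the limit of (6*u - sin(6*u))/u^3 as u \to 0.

36

Direct substitution gives 0/0.
Apply L'Hôpital: lim (6 - 6*cos(6*u))/(3*u^2), still 0/0.
Apply L'Hôpital: lim (36*sin(6*u))/(6*u), still 0/0.
After 3 applications of L'Hôpital's rule the quotient is (216*cos(6*u))/(6); substituting u = 0 gives 36.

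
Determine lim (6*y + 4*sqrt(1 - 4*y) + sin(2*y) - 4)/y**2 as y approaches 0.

Substitution gives 0/0; apply L'Hôpital's rule 2 times.
After differentiating numerator and denominator 2 times the quotient is (-4*sin(2*y) - 16/(1 - 4*y)^(3/2))/(2); at y = 0 this is -8.

-8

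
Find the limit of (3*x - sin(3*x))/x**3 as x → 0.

9/2

Direct substitution gives 0/0.
Apply L'Hôpital: lim (3 - 3*cos(3*x))/(3*x^2), still 0/0.
Apply L'Hôpital: lim (9*sin(3*x))/(6*x), still 0/0.
After 3 applications of L'Hôpital's rule the quotient is (27*cos(3*x))/(6); substituting x = 0 gives 9/2.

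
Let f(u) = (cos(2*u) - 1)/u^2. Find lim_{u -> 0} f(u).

-2

Direct substitution gives 0/0.
Apply L'Hôpital: lim (-2*sin(2*u))/(2*u), still 0/0.
After 2 applications of L'Hôpital's rule the quotient is (-4*cos(2*u))/(2); substituting u = 0 gives -2.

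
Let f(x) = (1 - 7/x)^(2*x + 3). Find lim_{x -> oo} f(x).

Write it as [(1 - 7/x)^x]^(2) · (1 - 7/x)^(3). The bracketed term tends to e^(-7) and the second factor to 1, so the limit is e^(-14).

e^(-14)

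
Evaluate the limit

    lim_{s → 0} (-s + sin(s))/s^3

-1/6

Direct substitution gives 0/0.
Apply L'Hôpital: lim (cos(s) - 1)/(3*s^2), still 0/0.
Apply L'Hôpital: lim (-sin(s))/(6*s), still 0/0.
After 3 applications of L'Hôpital's rule the quotient is (-cos(s))/(6); substituting s = 0 gives -1/6.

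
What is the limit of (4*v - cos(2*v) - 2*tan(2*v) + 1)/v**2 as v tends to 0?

2

Substitution gives 0/0 (the numerator vanishes to order 2).
Expand each term to order v^2: the coefficient of v^2 in −cos(2v) is 2 and in -2·tan(2v) is 0.
Lower-order terms cancel with the polynomial part, so the numerator is (2)·v^2 + o(v^2), and the limit is (2)/(1) = 2.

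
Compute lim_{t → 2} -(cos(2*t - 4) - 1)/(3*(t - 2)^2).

2/3

Direct substitution gives 0/0.
Apply L'Hôpital: lim (-2*sin(2*t - 4))/(12 - 6*t), still 0/0.
After 2 applications of L'Hôpital's rule the quotient is (-4*cos(2*t - 4))/(-6); substituting t = 2 gives 2/3.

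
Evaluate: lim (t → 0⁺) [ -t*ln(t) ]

This is a 0·(−∞) form. Rewrite as -1·ln(t) / t^(−1) and apply L'Hôpital:
the derivative quotient is -1·(1/t) / (−1·t^(−2)) = (1/1)·t^1 → 0.

0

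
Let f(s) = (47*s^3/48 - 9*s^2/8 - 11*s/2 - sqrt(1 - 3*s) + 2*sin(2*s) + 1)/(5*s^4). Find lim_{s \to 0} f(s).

Substitution gives 0/0 (the numerator vanishes to order 4).
Expand each term to order s^4: the coefficient of s^4 in −√(1 - 3s) is 405/128 and in 2·sin(2s) is 0.
Lower-order terms cancel with the polynomial part, so the numerator is (405/128)·s^4 + o(s^4), and the limit is (405/128)/(5) = 81/128.

81/128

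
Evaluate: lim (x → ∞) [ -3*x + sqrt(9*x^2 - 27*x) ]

This has the form ∞ − ∞. Multiply and divide by the conjugate √(9*x^2 - 27*x) + 3x.
That gives (-27x) / (√(9*x^2 - 27*x) + 3x).
Divide numerator and denominator by x: the limit is -27/(2·3) = -9/2.

-9/2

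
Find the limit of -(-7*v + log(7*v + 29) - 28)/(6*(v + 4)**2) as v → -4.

Direct substitution gives 0/0.
Apply L'Hôpital: lim (-7 + 7/(7*v + 29))/(-12*v - 48), still 0/0.
After 2 applications of L'Hôpital's rule the quotient is (-49/(7*v + 29)^2)/(-12); substituting v = -4 gives 49/12.

49/12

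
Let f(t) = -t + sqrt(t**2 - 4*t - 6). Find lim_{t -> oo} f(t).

-2

This has the form ∞ − ∞. Multiply and divide by the conjugate √(t^2 - 4*t - 6) + t.
That gives (-4t - 6) / (√(t^2 - 4*t - 6) + t).
Divide numerator and denominator by t: the limit is -4/(2·1) = -2.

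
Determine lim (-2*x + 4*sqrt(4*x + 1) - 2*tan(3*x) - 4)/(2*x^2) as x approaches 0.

-4

Substitution gives 0/0 (the numerator vanishes to order 2).
Expand each term to order x^2: the coefficient of x^2 in -2·tan(3x) is 0 and in 4·√(1 + 4x) is -8.
Lower-order terms cancel with the polynomial part, so the numerator is (-8)·x^2 + o(x^2), and the limit is (-8)/(2) = -4.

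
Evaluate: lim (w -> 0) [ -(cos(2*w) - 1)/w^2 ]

Direct substitution gives 0/0.
Apply L'Hôpital: lim (-2*sin(2*w))/(-2*w), still 0/0.
After 2 applications of L'Hôpital's rule the quotient is (-4*cos(2*w))/(-2); substituting w = 0 gives 2.

2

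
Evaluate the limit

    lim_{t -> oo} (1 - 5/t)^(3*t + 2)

e^(-15)

Let L be the limit and take ln: ln L = lim (3t + 2)·ln(1 - 5/t) = lim (3t + 2)·(-5/t + O(1/t²)) = -15.
Hence L = e^(-15).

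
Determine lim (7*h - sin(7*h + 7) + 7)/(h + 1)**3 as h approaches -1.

Direct substitution gives 0/0.
Apply L'Hôpital: lim (7 - 7*cos(7*h + 7))/(3*(h + 1)^2), still 0/0.
Apply L'Hôpital: lim (49*sin(7*h + 7))/(6*h + 6), still 0/0.
After 3 applications of L'Hôpital's rule the quotient is (343*cos(7*h + 7))/(6); substituting h = -1 gives 343/6.

343/6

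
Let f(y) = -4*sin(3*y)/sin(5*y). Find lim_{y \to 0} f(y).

Substitution gives 0/0.
Divide numerator and denominator by y: sin(3y)/y → 3 and sin(5y)/y → 5, so the limit is -4·3/5 = -12/5.

-12/5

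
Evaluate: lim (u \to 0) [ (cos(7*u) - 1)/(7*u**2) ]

-7/2

Direct substitution gives 0/0.
Apply L'Hôpital: lim (-7*sin(7*u))/(14*u), still 0/0.
After 2 applications of L'Hôpital's rule the quotient is (-49*cos(7*u))/(14); substituting u = 0 gives -7/2.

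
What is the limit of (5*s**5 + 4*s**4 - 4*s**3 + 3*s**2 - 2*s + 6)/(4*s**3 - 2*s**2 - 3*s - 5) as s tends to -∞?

The numerator has higher degree (5 > 3); the quotient behaves like (5/(4))·s^2 for large |s|.
As s → −∞ this diverges to ∞.

∞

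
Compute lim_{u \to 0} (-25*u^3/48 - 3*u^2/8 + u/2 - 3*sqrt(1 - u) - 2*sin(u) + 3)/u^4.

15/128

Substitution gives 0/0; apply L'Hôpital's rule 4 times.
After differentiating numerator and denominator 4 times the quotient is (-2*sin(u) + 45/(16*(1 - u)^(7/2)))/(24); at u = 0 this is 15/128.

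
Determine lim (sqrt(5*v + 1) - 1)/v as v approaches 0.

5/2

Substitution gives 0/0. Multiply numerator and denominator by the conjugate √(1 + 5v) + √1.
The numerator becomes (1 + 5v) − 1 = 5v, so the expression simplifies to 5/(√(1 + 5v) + √1).
Letting v → 0 gives 5/(2√1) = 5/2.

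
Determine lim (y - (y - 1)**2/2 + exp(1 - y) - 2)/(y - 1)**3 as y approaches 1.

-1/6

Direct substitution gives 0/0.
Apply L'Hôpital: lim (-y - e^(1 - y) + 2)/(3*(y - 1)^2), still 0/0.
Apply L'Hôpital: lim (e^(1 - y) - 1)/(6*y - 6), still 0/0.
After 3 applications of L'Hôpital's rule the quotient is (-e^(1 - y))/(6); substituting y = 1 gives -1/6.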